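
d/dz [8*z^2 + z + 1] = 16*z + 1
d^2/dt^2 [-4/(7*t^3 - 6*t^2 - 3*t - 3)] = 24*((7*t - 2)*(-7*t^3 + 6*t^2 + 3*t + 3) + 3*(-7*t^2 + 4*t + 1)^2)/(-7*t^3 + 6*t^2 + 3*t + 3)^3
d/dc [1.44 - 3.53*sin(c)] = -3.53*cos(c)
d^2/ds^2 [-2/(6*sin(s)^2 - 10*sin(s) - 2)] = (-36*sin(s)^4 + 45*sin(s)^3 + 17*sin(s)^2 - 85*sin(s) + 56)/(-3*sin(s)^2 + 5*sin(s) + 1)^3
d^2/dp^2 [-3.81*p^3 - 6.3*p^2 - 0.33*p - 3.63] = -22.86*p - 12.6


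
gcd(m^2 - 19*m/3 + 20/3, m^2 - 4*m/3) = m - 4/3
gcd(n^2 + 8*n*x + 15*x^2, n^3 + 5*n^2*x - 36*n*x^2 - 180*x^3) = n + 5*x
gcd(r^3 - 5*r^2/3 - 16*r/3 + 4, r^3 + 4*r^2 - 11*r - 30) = r^2 - r - 6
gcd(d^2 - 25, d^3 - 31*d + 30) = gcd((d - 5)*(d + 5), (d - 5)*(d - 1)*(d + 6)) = d - 5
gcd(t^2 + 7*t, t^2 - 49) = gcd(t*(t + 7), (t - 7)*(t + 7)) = t + 7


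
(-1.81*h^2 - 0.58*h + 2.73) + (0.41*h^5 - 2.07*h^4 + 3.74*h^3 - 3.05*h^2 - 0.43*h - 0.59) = 0.41*h^5 - 2.07*h^4 + 3.74*h^3 - 4.86*h^2 - 1.01*h + 2.14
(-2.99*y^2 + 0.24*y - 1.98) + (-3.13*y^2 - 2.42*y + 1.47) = -6.12*y^2 - 2.18*y - 0.51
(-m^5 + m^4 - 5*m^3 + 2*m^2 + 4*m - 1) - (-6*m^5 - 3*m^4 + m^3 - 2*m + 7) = 5*m^5 + 4*m^4 - 6*m^3 + 2*m^2 + 6*m - 8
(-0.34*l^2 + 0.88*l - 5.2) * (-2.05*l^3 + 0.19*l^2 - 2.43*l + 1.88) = 0.697*l^5 - 1.8686*l^4 + 11.6534*l^3 - 3.7656*l^2 + 14.2904*l - 9.776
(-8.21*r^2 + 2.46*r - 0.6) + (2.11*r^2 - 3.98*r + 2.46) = -6.1*r^2 - 1.52*r + 1.86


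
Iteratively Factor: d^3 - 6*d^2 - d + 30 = (d - 3)*(d^2 - 3*d - 10) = (d - 5)*(d - 3)*(d + 2)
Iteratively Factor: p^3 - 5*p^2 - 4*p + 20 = (p - 2)*(p^2 - 3*p - 10) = (p - 5)*(p - 2)*(p + 2)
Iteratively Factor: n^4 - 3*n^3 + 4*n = (n - 2)*(n^3 - n^2 - 2*n) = n*(n - 2)*(n^2 - n - 2) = n*(n - 2)^2*(n + 1)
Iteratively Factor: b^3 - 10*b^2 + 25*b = (b - 5)*(b^2 - 5*b) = (b - 5)^2*(b)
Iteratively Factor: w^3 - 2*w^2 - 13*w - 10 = (w - 5)*(w^2 + 3*w + 2) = (w - 5)*(w + 1)*(w + 2)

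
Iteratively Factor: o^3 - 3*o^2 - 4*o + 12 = (o - 3)*(o^2 - 4) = (o - 3)*(o - 2)*(o + 2)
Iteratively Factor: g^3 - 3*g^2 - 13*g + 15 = (g - 5)*(g^2 + 2*g - 3) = (g - 5)*(g - 1)*(g + 3)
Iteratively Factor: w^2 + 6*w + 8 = (w + 2)*(w + 4)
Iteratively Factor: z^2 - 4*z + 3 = (z - 3)*(z - 1)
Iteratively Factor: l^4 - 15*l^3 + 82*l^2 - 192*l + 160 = (l - 4)*(l^3 - 11*l^2 + 38*l - 40) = (l - 4)^2*(l^2 - 7*l + 10) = (l - 5)*(l - 4)^2*(l - 2)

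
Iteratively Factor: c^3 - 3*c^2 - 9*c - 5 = (c - 5)*(c^2 + 2*c + 1) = (c - 5)*(c + 1)*(c + 1)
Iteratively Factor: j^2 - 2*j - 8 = (j + 2)*(j - 4)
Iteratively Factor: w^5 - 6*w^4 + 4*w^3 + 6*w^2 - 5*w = (w)*(w^4 - 6*w^3 + 4*w^2 + 6*w - 5) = w*(w - 1)*(w^3 - 5*w^2 - w + 5) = w*(w - 1)^2*(w^2 - 4*w - 5) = w*(w - 5)*(w - 1)^2*(w + 1)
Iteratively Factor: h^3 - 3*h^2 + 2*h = (h)*(h^2 - 3*h + 2) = h*(h - 1)*(h - 2)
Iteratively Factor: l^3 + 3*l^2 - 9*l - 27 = (l + 3)*(l^2 - 9) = (l + 3)^2*(l - 3)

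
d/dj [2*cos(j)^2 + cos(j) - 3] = -(4*cos(j) + 1)*sin(j)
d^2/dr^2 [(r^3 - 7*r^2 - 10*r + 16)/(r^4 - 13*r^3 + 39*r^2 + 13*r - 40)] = 2*(r^3 + 6*r^2 - 9*r + 22)/(r^6 - 12*r^5 + 33*r^4 + 56*r^3 - 165*r^2 - 300*r - 125)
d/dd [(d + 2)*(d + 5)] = 2*d + 7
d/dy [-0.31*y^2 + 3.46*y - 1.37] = 3.46 - 0.62*y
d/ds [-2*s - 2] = -2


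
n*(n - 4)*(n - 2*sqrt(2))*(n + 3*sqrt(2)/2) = n^4 - 4*n^3 - sqrt(2)*n^3/2 - 6*n^2 + 2*sqrt(2)*n^2 + 24*n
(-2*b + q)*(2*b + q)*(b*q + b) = -4*b^3*q - 4*b^3 + b*q^3 + b*q^2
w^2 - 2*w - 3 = (w - 3)*(w + 1)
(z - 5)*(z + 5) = z^2 - 25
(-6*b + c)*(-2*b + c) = 12*b^2 - 8*b*c + c^2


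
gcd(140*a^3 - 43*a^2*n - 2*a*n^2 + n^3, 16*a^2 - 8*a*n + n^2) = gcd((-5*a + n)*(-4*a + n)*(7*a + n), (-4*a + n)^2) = 4*a - n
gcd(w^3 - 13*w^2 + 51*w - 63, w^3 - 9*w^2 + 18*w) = w - 3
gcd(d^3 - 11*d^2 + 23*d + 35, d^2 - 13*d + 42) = d - 7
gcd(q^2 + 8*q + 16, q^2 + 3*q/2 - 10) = q + 4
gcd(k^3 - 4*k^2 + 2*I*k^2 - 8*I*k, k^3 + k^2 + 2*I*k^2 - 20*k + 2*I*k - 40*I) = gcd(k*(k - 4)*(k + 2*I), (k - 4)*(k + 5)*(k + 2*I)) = k^2 + k*(-4 + 2*I) - 8*I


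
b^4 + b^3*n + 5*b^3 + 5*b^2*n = b^2*(b + 5)*(b + n)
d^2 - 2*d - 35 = (d - 7)*(d + 5)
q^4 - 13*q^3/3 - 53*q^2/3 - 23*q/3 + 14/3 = (q - 7)*(q - 1/3)*(q + 1)*(q + 2)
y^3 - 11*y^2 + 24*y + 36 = (y - 6)^2*(y + 1)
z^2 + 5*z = z*(z + 5)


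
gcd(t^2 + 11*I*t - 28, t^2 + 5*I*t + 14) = t + 7*I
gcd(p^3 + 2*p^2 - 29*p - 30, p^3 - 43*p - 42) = p^2 + 7*p + 6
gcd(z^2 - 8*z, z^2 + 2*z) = z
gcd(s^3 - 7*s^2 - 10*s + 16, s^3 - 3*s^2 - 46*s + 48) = s^2 - 9*s + 8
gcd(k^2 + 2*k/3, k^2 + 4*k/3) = k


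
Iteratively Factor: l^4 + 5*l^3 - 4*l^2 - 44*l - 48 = (l - 3)*(l^3 + 8*l^2 + 20*l + 16) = (l - 3)*(l + 2)*(l^2 + 6*l + 8) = (l - 3)*(l + 2)*(l + 4)*(l + 2)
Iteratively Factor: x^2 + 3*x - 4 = (x - 1)*(x + 4)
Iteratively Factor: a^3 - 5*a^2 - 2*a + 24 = (a + 2)*(a^2 - 7*a + 12) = (a - 3)*(a + 2)*(a - 4)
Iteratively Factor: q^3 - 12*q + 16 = (q - 2)*(q^2 + 2*q - 8) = (q - 2)^2*(q + 4)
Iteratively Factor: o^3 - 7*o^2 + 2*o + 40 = (o - 4)*(o^2 - 3*o - 10) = (o - 4)*(o + 2)*(o - 5)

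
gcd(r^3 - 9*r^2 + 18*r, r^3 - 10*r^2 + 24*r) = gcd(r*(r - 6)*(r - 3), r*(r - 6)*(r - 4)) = r^2 - 6*r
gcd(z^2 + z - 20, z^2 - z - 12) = z - 4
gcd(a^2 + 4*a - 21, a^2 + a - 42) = a + 7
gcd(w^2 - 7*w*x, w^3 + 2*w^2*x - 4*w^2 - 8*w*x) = w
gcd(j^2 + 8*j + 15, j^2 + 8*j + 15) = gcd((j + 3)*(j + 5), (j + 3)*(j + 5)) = j^2 + 8*j + 15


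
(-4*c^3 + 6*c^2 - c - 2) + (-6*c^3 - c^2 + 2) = -10*c^3 + 5*c^2 - c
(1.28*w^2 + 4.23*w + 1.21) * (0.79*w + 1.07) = 1.0112*w^3 + 4.7113*w^2 + 5.482*w + 1.2947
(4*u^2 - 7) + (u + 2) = 4*u^2 + u - 5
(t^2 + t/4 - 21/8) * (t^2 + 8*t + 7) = t^4 + 33*t^3/4 + 51*t^2/8 - 77*t/4 - 147/8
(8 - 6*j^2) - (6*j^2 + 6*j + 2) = -12*j^2 - 6*j + 6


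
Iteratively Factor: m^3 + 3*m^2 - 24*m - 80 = (m - 5)*(m^2 + 8*m + 16) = (m - 5)*(m + 4)*(m + 4)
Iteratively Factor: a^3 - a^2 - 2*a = (a)*(a^2 - a - 2) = a*(a - 2)*(a + 1)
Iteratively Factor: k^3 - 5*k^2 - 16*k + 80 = (k - 5)*(k^2 - 16) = (k - 5)*(k + 4)*(k - 4)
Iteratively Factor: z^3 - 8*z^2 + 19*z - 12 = (z - 3)*(z^2 - 5*z + 4) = (z - 4)*(z - 3)*(z - 1)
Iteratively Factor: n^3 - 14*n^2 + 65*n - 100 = (n - 5)*(n^2 - 9*n + 20) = (n - 5)*(n - 4)*(n - 5)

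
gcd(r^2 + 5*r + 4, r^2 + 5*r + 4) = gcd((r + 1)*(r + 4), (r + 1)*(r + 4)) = r^2 + 5*r + 4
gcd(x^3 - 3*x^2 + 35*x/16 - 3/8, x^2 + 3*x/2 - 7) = x - 2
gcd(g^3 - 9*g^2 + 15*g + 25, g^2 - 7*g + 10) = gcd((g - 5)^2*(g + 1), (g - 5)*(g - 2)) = g - 5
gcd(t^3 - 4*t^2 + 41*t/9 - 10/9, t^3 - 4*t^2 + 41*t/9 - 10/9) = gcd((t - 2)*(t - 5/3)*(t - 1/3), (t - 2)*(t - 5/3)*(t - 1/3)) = t^3 - 4*t^2 + 41*t/9 - 10/9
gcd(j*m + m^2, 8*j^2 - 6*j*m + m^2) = 1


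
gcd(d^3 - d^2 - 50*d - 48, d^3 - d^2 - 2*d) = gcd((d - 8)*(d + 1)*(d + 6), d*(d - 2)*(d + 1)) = d + 1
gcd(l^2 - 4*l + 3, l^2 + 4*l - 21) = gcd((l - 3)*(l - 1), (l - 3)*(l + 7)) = l - 3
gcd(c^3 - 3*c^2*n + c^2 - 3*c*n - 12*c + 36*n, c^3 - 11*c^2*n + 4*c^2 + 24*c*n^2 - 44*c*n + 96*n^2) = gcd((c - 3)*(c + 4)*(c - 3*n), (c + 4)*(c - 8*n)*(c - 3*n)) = c^2 - 3*c*n + 4*c - 12*n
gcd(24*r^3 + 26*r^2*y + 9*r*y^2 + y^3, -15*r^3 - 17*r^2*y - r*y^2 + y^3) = 3*r + y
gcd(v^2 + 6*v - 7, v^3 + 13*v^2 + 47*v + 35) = v + 7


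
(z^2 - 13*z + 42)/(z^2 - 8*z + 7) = (z - 6)/(z - 1)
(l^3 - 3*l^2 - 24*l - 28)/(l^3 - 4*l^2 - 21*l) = (l^2 + 4*l + 4)/(l*(l + 3))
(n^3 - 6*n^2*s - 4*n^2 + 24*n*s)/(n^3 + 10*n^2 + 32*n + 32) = n*(n^2 - 6*n*s - 4*n + 24*s)/(n^3 + 10*n^2 + 32*n + 32)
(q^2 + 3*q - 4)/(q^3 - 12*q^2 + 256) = (q - 1)/(q^2 - 16*q + 64)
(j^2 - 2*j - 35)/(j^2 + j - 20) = (j - 7)/(j - 4)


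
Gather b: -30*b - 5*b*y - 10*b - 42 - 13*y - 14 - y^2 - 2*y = b*(-5*y - 40) - y^2 - 15*y - 56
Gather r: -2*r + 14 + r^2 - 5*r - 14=r^2 - 7*r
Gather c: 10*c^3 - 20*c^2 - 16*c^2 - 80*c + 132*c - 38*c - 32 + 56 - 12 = 10*c^3 - 36*c^2 + 14*c + 12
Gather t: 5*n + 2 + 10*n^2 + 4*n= 10*n^2 + 9*n + 2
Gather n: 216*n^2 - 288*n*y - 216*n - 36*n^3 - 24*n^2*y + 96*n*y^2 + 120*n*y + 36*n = -36*n^3 + n^2*(216 - 24*y) + n*(96*y^2 - 168*y - 180)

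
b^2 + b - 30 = (b - 5)*(b + 6)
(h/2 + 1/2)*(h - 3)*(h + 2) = h^3/2 - 7*h/2 - 3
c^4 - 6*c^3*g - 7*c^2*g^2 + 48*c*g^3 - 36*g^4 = (c - 6*g)*(c - 2*g)*(c - g)*(c + 3*g)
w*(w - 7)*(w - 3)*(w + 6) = w^4 - 4*w^3 - 39*w^2 + 126*w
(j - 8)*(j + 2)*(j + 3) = j^3 - 3*j^2 - 34*j - 48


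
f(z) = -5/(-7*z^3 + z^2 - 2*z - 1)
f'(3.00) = -0.03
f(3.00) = 0.03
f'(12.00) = 0.00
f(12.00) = 0.00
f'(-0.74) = -5.02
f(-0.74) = -1.29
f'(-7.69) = -0.00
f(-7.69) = -0.00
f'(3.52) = -0.01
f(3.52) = 0.02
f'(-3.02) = -0.02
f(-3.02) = -0.02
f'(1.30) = -0.58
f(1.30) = 0.29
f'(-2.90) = -0.03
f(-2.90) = -0.03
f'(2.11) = -0.10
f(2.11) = 0.08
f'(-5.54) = -0.00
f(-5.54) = -0.00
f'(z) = -5*(21*z^2 - 2*z + 2)/(-7*z^3 + z^2 - 2*z - 1)^2 = 5*(-21*z^2 + 2*z - 2)/(7*z^3 - z^2 + 2*z + 1)^2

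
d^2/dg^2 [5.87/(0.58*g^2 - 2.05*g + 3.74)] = (-3.949336*g^2 + 13.95886*g + 5.87*(1.16*g - 2.05)*(2.32*g - 4.1) - 25.466408)/(0.58*g^2 - 2.05*g + 3.74)^3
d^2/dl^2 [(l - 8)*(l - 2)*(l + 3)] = 6*l - 14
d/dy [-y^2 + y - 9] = 1 - 2*y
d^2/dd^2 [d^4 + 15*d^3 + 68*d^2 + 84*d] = 12*d^2 + 90*d + 136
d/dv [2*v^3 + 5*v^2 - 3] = 2*v*(3*v + 5)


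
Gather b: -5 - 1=-6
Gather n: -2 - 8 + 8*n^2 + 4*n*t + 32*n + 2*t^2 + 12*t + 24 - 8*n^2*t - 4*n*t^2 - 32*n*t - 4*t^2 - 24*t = n^2*(8 - 8*t) + n*(-4*t^2 - 28*t + 32) - 2*t^2 - 12*t + 14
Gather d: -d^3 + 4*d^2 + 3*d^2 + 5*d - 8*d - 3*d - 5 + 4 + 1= -d^3 + 7*d^2 - 6*d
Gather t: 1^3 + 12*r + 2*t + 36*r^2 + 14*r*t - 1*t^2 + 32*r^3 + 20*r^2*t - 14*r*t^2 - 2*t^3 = 32*r^3 + 36*r^2 + 12*r - 2*t^3 + t^2*(-14*r - 1) + t*(20*r^2 + 14*r + 2) + 1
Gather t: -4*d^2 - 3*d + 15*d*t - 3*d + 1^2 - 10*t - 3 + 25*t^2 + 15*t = -4*d^2 - 6*d + 25*t^2 + t*(15*d + 5) - 2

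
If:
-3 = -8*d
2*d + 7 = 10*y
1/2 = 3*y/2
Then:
No Solution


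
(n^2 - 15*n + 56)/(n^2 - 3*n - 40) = (n - 7)/(n + 5)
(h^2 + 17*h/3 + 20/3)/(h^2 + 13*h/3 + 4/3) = (3*h + 5)/(3*h + 1)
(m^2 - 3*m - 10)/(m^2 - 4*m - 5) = (m + 2)/(m + 1)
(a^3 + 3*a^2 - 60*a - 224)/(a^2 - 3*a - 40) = (a^2 + 11*a + 28)/(a + 5)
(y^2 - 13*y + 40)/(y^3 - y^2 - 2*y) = (-y^2 + 13*y - 40)/(y*(-y^2 + y + 2))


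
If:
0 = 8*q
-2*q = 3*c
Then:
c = 0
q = 0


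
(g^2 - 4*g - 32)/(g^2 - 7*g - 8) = (g + 4)/(g + 1)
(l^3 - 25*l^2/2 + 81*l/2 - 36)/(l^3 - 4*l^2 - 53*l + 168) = (l - 3/2)/(l + 7)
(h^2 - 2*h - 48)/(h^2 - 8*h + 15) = (h^2 - 2*h - 48)/(h^2 - 8*h + 15)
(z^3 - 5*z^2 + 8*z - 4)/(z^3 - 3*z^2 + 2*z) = (z - 2)/z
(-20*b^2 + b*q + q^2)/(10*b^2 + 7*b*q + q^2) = (-4*b + q)/(2*b + q)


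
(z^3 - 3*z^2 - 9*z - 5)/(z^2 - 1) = (z^2 - 4*z - 5)/(z - 1)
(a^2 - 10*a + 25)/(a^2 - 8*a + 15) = (a - 5)/(a - 3)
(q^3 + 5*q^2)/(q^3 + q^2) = (q + 5)/(q + 1)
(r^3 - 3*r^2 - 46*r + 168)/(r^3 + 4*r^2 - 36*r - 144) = (r^2 + 3*r - 28)/(r^2 + 10*r + 24)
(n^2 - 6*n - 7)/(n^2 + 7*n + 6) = (n - 7)/(n + 6)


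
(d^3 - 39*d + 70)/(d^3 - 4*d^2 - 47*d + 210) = (d - 2)/(d - 6)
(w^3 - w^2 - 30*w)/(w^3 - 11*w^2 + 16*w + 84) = w*(w + 5)/(w^2 - 5*w - 14)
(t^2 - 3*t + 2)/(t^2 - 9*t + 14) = (t - 1)/(t - 7)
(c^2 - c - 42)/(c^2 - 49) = (c + 6)/(c + 7)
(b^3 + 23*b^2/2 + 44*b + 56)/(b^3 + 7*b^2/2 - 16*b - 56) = (b + 4)/(b - 4)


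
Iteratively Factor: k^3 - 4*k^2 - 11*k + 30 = (k + 3)*(k^2 - 7*k + 10) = (k - 2)*(k + 3)*(k - 5)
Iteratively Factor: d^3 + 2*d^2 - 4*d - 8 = (d - 2)*(d^2 + 4*d + 4) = (d - 2)*(d + 2)*(d + 2)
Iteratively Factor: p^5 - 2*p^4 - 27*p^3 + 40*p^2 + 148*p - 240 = (p + 3)*(p^4 - 5*p^3 - 12*p^2 + 76*p - 80) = (p + 3)*(p + 4)*(p^3 - 9*p^2 + 24*p - 20) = (p - 2)*(p + 3)*(p + 4)*(p^2 - 7*p + 10) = (p - 2)^2*(p + 3)*(p + 4)*(p - 5)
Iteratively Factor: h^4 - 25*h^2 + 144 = (h + 4)*(h^3 - 4*h^2 - 9*h + 36) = (h - 4)*(h + 4)*(h^2 - 9) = (h - 4)*(h - 3)*(h + 4)*(h + 3)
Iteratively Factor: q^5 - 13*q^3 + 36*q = (q - 2)*(q^4 + 2*q^3 - 9*q^2 - 18*q) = (q - 3)*(q - 2)*(q^3 + 5*q^2 + 6*q) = q*(q - 3)*(q - 2)*(q^2 + 5*q + 6) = q*(q - 3)*(q - 2)*(q + 2)*(q + 3)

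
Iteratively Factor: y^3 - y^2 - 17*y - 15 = (y - 5)*(y^2 + 4*y + 3) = (y - 5)*(y + 3)*(y + 1)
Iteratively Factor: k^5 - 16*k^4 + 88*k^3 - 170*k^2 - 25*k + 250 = (k - 5)*(k^4 - 11*k^3 + 33*k^2 - 5*k - 50) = (k - 5)*(k - 2)*(k^3 - 9*k^2 + 15*k + 25) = (k - 5)*(k - 2)*(k + 1)*(k^2 - 10*k + 25) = (k - 5)^2*(k - 2)*(k + 1)*(k - 5)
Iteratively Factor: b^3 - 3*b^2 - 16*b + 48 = (b - 3)*(b^2 - 16) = (b - 3)*(b + 4)*(b - 4)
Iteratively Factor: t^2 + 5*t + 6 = (t + 2)*(t + 3)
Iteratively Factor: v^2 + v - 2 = (v + 2)*(v - 1)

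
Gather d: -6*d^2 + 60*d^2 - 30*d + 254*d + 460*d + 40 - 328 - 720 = 54*d^2 + 684*d - 1008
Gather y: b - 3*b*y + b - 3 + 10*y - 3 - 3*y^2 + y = 2*b - 3*y^2 + y*(11 - 3*b) - 6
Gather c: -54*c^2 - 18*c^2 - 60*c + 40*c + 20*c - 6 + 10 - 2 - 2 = -72*c^2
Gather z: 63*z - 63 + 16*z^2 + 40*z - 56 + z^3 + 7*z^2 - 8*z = z^3 + 23*z^2 + 95*z - 119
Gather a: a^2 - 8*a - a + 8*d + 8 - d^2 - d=a^2 - 9*a - d^2 + 7*d + 8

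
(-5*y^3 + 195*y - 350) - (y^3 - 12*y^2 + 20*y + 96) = -6*y^3 + 12*y^2 + 175*y - 446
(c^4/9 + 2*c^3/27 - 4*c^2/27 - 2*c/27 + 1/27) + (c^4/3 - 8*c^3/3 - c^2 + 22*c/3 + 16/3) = 4*c^4/9 - 70*c^3/27 - 31*c^2/27 + 196*c/27 + 145/27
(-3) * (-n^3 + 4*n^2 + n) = 3*n^3 - 12*n^2 - 3*n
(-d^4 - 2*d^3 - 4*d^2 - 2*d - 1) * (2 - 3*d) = 3*d^5 + 4*d^4 + 8*d^3 - 2*d^2 - d - 2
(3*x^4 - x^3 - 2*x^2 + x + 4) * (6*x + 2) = 18*x^5 - 14*x^3 + 2*x^2 + 26*x + 8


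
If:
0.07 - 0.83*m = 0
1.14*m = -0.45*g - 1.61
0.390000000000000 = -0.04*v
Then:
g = -3.79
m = 0.08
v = -9.75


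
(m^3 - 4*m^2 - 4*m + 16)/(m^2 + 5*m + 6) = (m^2 - 6*m + 8)/(m + 3)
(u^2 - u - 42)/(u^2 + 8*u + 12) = (u - 7)/(u + 2)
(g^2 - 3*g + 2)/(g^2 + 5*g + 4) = (g^2 - 3*g + 2)/(g^2 + 5*g + 4)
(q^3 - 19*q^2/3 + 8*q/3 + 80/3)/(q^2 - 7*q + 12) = (3*q^2 - 7*q - 20)/(3*(q - 3))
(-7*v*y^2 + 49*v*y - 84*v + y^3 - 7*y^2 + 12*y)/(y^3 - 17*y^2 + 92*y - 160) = (-7*v*y + 21*v + y^2 - 3*y)/(y^2 - 13*y + 40)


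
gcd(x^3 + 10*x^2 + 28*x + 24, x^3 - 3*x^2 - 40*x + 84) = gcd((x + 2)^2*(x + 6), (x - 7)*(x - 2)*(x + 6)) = x + 6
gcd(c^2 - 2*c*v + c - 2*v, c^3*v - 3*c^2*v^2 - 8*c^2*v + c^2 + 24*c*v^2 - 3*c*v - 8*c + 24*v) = 1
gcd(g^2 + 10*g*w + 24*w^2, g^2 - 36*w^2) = g + 6*w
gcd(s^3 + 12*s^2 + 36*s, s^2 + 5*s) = s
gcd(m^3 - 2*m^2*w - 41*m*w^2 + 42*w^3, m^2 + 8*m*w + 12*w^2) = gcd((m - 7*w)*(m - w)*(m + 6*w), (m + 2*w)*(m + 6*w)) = m + 6*w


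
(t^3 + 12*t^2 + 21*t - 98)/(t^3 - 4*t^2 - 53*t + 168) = (t^2 + 5*t - 14)/(t^2 - 11*t + 24)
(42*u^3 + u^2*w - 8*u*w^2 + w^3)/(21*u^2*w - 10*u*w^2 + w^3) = (2*u + w)/w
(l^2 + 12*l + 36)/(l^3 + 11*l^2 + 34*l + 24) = (l + 6)/(l^2 + 5*l + 4)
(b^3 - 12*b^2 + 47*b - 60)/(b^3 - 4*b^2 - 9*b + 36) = (b - 5)/(b + 3)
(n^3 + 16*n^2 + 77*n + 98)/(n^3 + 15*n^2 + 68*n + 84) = (n + 7)/(n + 6)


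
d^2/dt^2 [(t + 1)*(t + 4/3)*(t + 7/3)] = 6*t + 28/3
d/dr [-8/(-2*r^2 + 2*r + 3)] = 16*(1 - 2*r)/(-2*r^2 + 2*r + 3)^2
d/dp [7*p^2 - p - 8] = 14*p - 1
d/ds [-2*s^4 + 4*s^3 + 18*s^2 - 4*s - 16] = -8*s^3 + 12*s^2 + 36*s - 4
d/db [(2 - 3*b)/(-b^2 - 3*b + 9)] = (-3*b^2 + 4*b - 21)/(b^4 + 6*b^3 - 9*b^2 - 54*b + 81)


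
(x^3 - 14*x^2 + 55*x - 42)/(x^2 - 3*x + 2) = (x^2 - 13*x + 42)/(x - 2)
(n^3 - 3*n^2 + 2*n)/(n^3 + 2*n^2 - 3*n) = (n - 2)/(n + 3)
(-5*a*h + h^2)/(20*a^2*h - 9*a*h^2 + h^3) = -1/(4*a - h)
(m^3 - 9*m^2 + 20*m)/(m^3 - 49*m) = (m^2 - 9*m + 20)/(m^2 - 49)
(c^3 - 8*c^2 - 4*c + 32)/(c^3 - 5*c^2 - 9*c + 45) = (c^3 - 8*c^2 - 4*c + 32)/(c^3 - 5*c^2 - 9*c + 45)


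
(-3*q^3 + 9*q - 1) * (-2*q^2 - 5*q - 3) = 6*q^5 + 15*q^4 - 9*q^3 - 43*q^2 - 22*q + 3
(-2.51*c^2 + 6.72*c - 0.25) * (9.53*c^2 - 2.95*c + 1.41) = -23.9203*c^4 + 71.4461*c^3 - 25.7456*c^2 + 10.2127*c - 0.3525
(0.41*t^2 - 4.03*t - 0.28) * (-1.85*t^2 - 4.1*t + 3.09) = -0.7585*t^4 + 5.7745*t^3 + 18.3079*t^2 - 11.3047*t - 0.8652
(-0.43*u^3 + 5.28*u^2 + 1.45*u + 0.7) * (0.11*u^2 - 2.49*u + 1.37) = -0.0473*u^5 + 1.6515*u^4 - 13.5768*u^3 + 3.7001*u^2 + 0.2435*u + 0.959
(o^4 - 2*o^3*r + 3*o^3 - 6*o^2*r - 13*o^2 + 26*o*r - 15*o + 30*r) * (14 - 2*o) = -2*o^5 + 4*o^4*r + 8*o^4 - 16*o^3*r + 68*o^3 - 136*o^2*r - 152*o^2 + 304*o*r - 210*o + 420*r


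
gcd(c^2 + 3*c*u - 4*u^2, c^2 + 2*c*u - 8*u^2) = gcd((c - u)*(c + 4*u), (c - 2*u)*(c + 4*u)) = c + 4*u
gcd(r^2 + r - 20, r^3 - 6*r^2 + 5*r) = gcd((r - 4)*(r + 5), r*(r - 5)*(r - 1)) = 1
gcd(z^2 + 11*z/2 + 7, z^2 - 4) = z + 2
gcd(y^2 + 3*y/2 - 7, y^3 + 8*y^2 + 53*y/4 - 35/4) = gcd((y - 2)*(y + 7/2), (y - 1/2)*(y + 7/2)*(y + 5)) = y + 7/2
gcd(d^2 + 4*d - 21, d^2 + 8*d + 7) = d + 7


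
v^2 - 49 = (v - 7)*(v + 7)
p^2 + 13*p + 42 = (p + 6)*(p + 7)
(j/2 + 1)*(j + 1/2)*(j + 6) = j^3/2 + 17*j^2/4 + 8*j + 3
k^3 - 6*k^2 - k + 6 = (k - 6)*(k - 1)*(k + 1)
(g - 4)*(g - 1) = g^2 - 5*g + 4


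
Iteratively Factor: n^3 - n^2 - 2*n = (n + 1)*(n^2 - 2*n) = (n - 2)*(n + 1)*(n)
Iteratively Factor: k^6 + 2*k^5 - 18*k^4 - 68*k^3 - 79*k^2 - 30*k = (k + 1)*(k^5 + k^4 - 19*k^3 - 49*k^2 - 30*k) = (k + 1)^2*(k^4 - 19*k^2 - 30*k) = (k - 5)*(k + 1)^2*(k^3 + 5*k^2 + 6*k) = (k - 5)*(k + 1)^2*(k + 2)*(k^2 + 3*k) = (k - 5)*(k + 1)^2*(k + 2)*(k + 3)*(k)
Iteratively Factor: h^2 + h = (h)*(h + 1)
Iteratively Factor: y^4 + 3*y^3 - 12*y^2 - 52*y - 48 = (y + 2)*(y^3 + y^2 - 14*y - 24) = (y + 2)^2*(y^2 - y - 12) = (y + 2)^2*(y + 3)*(y - 4)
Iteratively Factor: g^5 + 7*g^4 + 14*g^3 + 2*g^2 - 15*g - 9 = (g - 1)*(g^4 + 8*g^3 + 22*g^2 + 24*g + 9) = (g - 1)*(g + 1)*(g^3 + 7*g^2 + 15*g + 9) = (g - 1)*(g + 1)^2*(g^2 + 6*g + 9) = (g - 1)*(g + 1)^2*(g + 3)*(g + 3)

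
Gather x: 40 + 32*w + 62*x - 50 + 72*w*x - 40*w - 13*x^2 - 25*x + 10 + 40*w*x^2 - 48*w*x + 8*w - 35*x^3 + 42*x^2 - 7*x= -35*x^3 + x^2*(40*w + 29) + x*(24*w + 30)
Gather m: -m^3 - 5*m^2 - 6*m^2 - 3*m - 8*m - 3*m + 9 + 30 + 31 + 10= -m^3 - 11*m^2 - 14*m + 80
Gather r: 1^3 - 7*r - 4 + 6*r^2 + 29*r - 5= 6*r^2 + 22*r - 8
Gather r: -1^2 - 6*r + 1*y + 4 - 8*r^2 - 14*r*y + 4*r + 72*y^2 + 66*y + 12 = -8*r^2 + r*(-14*y - 2) + 72*y^2 + 67*y + 15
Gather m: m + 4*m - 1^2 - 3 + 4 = 5*m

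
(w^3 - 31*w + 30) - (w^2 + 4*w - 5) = w^3 - w^2 - 35*w + 35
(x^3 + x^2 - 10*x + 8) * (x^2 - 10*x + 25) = x^5 - 9*x^4 + 5*x^3 + 133*x^2 - 330*x + 200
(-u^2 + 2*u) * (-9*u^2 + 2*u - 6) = 9*u^4 - 20*u^3 + 10*u^2 - 12*u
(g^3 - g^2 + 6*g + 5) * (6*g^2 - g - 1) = 6*g^5 - 7*g^4 + 36*g^3 + 25*g^2 - 11*g - 5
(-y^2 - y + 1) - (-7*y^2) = 6*y^2 - y + 1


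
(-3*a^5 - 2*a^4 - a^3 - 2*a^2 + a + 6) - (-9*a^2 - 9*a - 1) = -3*a^5 - 2*a^4 - a^3 + 7*a^2 + 10*a + 7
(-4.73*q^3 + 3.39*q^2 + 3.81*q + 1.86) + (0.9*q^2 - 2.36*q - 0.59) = -4.73*q^3 + 4.29*q^2 + 1.45*q + 1.27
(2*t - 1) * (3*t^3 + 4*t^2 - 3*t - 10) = 6*t^4 + 5*t^3 - 10*t^2 - 17*t + 10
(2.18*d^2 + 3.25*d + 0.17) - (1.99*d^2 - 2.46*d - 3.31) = 0.19*d^2 + 5.71*d + 3.48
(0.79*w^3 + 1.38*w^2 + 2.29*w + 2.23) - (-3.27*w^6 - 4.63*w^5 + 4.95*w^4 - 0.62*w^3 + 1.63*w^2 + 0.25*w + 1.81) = 3.27*w^6 + 4.63*w^5 - 4.95*w^4 + 1.41*w^3 - 0.25*w^2 + 2.04*w + 0.42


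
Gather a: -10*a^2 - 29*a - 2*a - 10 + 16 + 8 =-10*a^2 - 31*a + 14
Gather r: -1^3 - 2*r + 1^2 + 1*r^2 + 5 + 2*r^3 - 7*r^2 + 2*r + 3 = 2*r^3 - 6*r^2 + 8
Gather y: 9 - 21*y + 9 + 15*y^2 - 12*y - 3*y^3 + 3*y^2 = -3*y^3 + 18*y^2 - 33*y + 18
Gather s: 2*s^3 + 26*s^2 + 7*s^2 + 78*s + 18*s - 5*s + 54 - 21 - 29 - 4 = 2*s^3 + 33*s^2 + 91*s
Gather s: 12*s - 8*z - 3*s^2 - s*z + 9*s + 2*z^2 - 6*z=-3*s^2 + s*(21 - z) + 2*z^2 - 14*z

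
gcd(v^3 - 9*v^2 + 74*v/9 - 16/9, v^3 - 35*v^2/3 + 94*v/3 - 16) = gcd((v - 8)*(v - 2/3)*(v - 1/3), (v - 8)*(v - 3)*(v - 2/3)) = v^2 - 26*v/3 + 16/3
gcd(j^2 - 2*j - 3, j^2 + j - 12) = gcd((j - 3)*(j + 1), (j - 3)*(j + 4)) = j - 3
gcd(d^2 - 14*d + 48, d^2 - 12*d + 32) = d - 8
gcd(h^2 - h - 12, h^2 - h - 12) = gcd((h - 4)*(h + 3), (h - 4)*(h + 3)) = h^2 - h - 12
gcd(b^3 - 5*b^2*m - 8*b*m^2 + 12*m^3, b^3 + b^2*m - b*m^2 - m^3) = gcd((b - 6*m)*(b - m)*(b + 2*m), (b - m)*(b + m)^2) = b - m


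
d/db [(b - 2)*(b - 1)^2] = (b - 1)*(3*b - 5)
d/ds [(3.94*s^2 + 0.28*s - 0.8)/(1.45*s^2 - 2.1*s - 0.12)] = (-8.68*s^2 + 1.3744*s - 1.7136)/(2.1025*s^4 - 6.09*s^3 + 4.062*s^2 + 0.504*s + 0.0144)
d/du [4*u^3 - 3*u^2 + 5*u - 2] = 12*u^2 - 6*u + 5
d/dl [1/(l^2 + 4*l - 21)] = 2*(-l - 2)/(l^2 + 4*l - 21)^2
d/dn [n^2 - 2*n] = 2*n - 2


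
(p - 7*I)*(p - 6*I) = p^2 - 13*I*p - 42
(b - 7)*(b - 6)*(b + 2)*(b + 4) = b^4 - 7*b^3 - 28*b^2 + 148*b + 336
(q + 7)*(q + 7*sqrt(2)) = q^2 + 7*q + 7*sqrt(2)*q + 49*sqrt(2)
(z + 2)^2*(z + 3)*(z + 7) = z^4 + 14*z^3 + 65*z^2 + 124*z + 84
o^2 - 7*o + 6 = (o - 6)*(o - 1)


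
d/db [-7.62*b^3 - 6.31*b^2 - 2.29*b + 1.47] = -22.86*b^2 - 12.62*b - 2.29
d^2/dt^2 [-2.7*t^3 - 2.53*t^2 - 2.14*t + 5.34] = -16.2*t - 5.06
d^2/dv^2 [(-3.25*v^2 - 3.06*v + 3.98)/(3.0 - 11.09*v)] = (5.6843418860808e-14*v - 716.872876)/(1363.938029*v^3 - 1106.8929*v^2 + 299.43*v - 27.0)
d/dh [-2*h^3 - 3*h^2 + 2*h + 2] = -6*h^2 - 6*h + 2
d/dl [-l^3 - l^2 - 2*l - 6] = -3*l^2 - 2*l - 2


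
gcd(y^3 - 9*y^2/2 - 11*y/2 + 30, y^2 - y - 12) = y - 4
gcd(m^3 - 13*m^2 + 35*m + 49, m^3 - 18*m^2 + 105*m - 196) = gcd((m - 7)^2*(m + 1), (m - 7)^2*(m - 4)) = m^2 - 14*m + 49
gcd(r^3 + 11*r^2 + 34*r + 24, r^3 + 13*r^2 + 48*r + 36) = r^2 + 7*r + 6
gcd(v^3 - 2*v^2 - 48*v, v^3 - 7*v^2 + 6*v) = v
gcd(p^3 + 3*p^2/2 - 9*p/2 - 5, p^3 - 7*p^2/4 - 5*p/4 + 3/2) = p^2 - p - 2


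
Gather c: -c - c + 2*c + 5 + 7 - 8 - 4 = 0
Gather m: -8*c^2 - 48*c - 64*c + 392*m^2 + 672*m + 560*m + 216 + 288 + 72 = -8*c^2 - 112*c + 392*m^2 + 1232*m + 576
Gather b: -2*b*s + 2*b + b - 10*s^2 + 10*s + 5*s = b*(3 - 2*s) - 10*s^2 + 15*s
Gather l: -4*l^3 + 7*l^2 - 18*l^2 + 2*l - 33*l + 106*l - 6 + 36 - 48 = -4*l^3 - 11*l^2 + 75*l - 18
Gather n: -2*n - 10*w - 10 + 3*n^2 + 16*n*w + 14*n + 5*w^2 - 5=3*n^2 + n*(16*w + 12) + 5*w^2 - 10*w - 15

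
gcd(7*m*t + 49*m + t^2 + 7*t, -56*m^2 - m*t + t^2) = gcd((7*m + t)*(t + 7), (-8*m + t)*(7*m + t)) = 7*m + t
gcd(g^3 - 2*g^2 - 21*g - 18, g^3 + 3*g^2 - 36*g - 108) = g^2 - 3*g - 18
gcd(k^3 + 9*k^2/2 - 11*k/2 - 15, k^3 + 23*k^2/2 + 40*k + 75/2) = k^2 + 13*k/2 + 15/2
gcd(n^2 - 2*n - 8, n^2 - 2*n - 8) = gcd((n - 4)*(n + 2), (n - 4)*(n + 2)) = n^2 - 2*n - 8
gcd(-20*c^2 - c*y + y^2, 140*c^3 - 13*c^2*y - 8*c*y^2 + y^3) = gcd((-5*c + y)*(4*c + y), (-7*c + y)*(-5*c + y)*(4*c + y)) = -20*c^2 - c*y + y^2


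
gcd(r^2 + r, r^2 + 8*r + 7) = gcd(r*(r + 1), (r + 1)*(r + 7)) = r + 1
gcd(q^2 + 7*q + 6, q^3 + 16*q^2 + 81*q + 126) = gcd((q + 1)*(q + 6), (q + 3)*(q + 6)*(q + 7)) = q + 6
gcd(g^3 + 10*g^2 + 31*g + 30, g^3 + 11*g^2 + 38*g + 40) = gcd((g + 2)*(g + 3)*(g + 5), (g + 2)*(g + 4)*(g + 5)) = g^2 + 7*g + 10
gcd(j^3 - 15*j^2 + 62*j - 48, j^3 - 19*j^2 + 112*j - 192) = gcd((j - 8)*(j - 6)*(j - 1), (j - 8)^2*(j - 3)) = j - 8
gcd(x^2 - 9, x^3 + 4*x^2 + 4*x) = 1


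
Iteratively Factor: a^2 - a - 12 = (a + 3)*(a - 4)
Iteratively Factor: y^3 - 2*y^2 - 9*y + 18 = (y - 2)*(y^2 - 9) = (y - 2)*(y + 3)*(y - 3)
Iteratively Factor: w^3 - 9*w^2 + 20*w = (w)*(w^2 - 9*w + 20) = w*(w - 4)*(w - 5)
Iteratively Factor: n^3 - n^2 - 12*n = (n - 4)*(n^2 + 3*n) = (n - 4)*(n + 3)*(n)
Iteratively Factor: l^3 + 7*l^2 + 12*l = (l + 3)*(l^2 + 4*l) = (l + 3)*(l + 4)*(l)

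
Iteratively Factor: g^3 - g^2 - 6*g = (g - 3)*(g^2 + 2*g) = (g - 3)*(g + 2)*(g)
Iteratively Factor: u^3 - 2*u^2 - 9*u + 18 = (u + 3)*(u^2 - 5*u + 6) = (u - 3)*(u + 3)*(u - 2)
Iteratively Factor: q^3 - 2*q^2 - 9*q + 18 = (q + 3)*(q^2 - 5*q + 6) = (q - 2)*(q + 3)*(q - 3)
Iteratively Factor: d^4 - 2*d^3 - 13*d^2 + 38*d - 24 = (d - 2)*(d^3 - 13*d + 12) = (d - 2)*(d - 1)*(d^2 + d - 12) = (d - 3)*(d - 2)*(d - 1)*(d + 4)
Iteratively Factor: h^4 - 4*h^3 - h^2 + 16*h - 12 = (h + 2)*(h^3 - 6*h^2 + 11*h - 6) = (h - 1)*(h + 2)*(h^2 - 5*h + 6) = (h - 3)*(h - 1)*(h + 2)*(h - 2)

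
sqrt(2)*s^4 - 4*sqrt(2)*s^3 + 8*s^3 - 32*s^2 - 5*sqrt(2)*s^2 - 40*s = s*(s - 5)*(s + 4*sqrt(2))*(sqrt(2)*s + sqrt(2))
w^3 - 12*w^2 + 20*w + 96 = (w - 8)*(w - 6)*(w + 2)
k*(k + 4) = k^2 + 4*k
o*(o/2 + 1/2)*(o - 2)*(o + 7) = o^4/2 + 3*o^3 - 9*o^2/2 - 7*o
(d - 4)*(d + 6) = d^2 + 2*d - 24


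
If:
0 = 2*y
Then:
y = 0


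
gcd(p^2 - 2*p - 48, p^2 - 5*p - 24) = p - 8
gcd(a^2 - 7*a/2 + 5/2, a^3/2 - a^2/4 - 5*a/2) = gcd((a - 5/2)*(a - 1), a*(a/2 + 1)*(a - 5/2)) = a - 5/2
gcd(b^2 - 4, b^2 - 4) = b^2 - 4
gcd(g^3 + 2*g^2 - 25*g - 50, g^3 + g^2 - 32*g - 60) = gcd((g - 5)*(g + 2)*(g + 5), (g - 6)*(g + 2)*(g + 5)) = g^2 + 7*g + 10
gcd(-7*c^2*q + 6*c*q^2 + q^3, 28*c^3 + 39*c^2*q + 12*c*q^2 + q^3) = 7*c + q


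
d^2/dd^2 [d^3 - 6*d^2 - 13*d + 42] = 6*d - 12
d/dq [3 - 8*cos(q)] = 8*sin(q)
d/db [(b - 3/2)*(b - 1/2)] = 2*b - 2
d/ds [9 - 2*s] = -2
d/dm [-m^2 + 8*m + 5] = 8 - 2*m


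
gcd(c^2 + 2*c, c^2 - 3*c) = c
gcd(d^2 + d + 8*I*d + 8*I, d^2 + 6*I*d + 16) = d + 8*I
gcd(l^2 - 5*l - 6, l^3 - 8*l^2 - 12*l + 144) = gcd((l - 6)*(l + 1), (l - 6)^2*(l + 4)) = l - 6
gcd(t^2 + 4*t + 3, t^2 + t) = t + 1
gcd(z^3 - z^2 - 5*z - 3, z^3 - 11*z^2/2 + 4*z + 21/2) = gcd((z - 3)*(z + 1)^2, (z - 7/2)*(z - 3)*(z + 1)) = z^2 - 2*z - 3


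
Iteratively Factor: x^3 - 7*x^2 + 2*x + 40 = (x - 4)*(x^2 - 3*x - 10) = (x - 4)*(x + 2)*(x - 5)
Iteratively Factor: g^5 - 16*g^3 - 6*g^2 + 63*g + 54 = (g + 2)*(g^4 - 2*g^3 - 12*g^2 + 18*g + 27) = (g + 1)*(g + 2)*(g^3 - 3*g^2 - 9*g + 27) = (g - 3)*(g + 1)*(g + 2)*(g^2 - 9) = (g - 3)^2*(g + 1)*(g + 2)*(g + 3)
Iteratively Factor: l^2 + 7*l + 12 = (l + 3)*(l + 4)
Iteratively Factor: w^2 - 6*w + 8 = (w - 2)*(w - 4)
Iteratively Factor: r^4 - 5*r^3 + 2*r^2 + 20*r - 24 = (r - 3)*(r^3 - 2*r^2 - 4*r + 8) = (r - 3)*(r + 2)*(r^2 - 4*r + 4) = (r - 3)*(r - 2)*(r + 2)*(r - 2)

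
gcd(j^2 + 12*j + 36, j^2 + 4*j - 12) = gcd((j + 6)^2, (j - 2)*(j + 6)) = j + 6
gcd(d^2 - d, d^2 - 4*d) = d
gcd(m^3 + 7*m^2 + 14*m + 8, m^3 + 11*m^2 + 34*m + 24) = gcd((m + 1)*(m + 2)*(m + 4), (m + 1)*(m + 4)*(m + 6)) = m^2 + 5*m + 4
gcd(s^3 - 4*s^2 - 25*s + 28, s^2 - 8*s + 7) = s^2 - 8*s + 7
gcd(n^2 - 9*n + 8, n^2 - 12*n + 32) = n - 8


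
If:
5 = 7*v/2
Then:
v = 10/7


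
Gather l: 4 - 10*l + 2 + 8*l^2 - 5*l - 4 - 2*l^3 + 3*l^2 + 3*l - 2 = -2*l^3 + 11*l^2 - 12*l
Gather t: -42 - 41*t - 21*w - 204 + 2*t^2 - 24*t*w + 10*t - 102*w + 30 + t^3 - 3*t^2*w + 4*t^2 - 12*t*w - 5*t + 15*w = t^3 + t^2*(6 - 3*w) + t*(-36*w - 36) - 108*w - 216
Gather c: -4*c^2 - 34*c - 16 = -4*c^2 - 34*c - 16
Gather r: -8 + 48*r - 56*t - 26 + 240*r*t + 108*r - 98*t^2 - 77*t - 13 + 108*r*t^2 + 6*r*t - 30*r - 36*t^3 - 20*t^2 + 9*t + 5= r*(108*t^2 + 246*t + 126) - 36*t^3 - 118*t^2 - 124*t - 42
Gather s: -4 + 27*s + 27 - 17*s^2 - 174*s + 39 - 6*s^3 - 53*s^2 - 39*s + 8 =-6*s^3 - 70*s^2 - 186*s + 70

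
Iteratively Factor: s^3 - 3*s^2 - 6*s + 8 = (s - 4)*(s^2 + s - 2) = (s - 4)*(s + 2)*(s - 1)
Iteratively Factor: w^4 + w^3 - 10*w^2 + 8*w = (w - 1)*(w^3 + 2*w^2 - 8*w) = (w - 2)*(w - 1)*(w^2 + 4*w) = w*(w - 2)*(w - 1)*(w + 4)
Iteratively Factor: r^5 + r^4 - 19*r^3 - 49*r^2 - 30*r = (r + 3)*(r^4 - 2*r^3 - 13*r^2 - 10*r) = r*(r + 3)*(r^3 - 2*r^2 - 13*r - 10) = r*(r - 5)*(r + 3)*(r^2 + 3*r + 2) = r*(r - 5)*(r + 2)*(r + 3)*(r + 1)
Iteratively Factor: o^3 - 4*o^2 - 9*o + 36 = (o - 3)*(o^2 - o - 12) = (o - 3)*(o + 3)*(o - 4)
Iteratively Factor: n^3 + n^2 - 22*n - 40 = (n + 2)*(n^2 - n - 20) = (n - 5)*(n + 2)*(n + 4)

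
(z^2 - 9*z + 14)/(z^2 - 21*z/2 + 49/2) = 2*(z - 2)/(2*z - 7)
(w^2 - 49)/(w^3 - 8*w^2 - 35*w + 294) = (w + 7)/(w^2 - w - 42)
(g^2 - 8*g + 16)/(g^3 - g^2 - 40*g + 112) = 1/(g + 7)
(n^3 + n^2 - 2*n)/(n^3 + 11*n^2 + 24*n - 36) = n*(n + 2)/(n^2 + 12*n + 36)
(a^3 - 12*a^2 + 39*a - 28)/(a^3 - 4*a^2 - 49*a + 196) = (a - 1)/(a + 7)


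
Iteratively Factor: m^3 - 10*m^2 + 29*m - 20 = (m - 1)*(m^2 - 9*m + 20) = (m - 4)*(m - 1)*(m - 5)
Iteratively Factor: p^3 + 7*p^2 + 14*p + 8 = (p + 1)*(p^2 + 6*p + 8) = (p + 1)*(p + 2)*(p + 4)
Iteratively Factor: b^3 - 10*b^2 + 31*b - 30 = (b - 3)*(b^2 - 7*b + 10) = (b - 5)*(b - 3)*(b - 2)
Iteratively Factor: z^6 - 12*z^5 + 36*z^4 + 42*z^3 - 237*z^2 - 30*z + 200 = (z - 4)*(z^5 - 8*z^4 + 4*z^3 + 58*z^2 - 5*z - 50) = (z - 4)*(z + 1)*(z^4 - 9*z^3 + 13*z^2 + 45*z - 50) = (z - 5)*(z - 4)*(z + 1)*(z^3 - 4*z^2 - 7*z + 10) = (z - 5)^2*(z - 4)*(z + 1)*(z^2 + z - 2) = (z - 5)^2*(z - 4)*(z - 1)*(z + 1)*(z + 2)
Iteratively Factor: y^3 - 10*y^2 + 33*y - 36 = (y - 3)*(y^2 - 7*y + 12) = (y - 3)^2*(y - 4)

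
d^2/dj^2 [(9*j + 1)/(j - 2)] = 38/(j - 2)^3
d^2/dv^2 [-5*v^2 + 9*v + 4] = -10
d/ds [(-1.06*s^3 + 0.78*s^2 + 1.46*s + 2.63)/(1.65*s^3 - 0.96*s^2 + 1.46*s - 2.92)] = (-0.269400000000001*s^4 - 7.9132*s^3 - 1.1925*s^2 + 0.4944*s - 8.103)/(2.7225*s^6 - 3.168*s^5 + 5.7396*s^4 - 12.4392*s^3 + 7.738*s^2 - 8.5264*s + 8.5264)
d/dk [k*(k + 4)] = 2*k + 4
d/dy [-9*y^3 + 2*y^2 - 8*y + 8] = -27*y^2 + 4*y - 8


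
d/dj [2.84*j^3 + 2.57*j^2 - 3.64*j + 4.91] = 8.52*j^2 + 5.14*j - 3.64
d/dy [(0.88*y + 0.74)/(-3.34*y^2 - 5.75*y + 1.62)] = (2.9392*y^2 + 4.9432*y + 5.6806)/(11.1556*y^4 + 38.41*y^3 + 22.2409*y^2 - 18.63*y + 2.6244)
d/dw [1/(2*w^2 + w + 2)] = (-4*w - 1)/(2*w^2 + w + 2)^2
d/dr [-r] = -1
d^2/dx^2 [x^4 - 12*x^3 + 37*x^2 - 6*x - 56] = 12*x^2 - 72*x + 74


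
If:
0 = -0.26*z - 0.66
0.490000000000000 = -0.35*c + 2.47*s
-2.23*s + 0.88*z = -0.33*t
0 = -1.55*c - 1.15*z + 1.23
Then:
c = 2.68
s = 0.58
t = 10.67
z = -2.54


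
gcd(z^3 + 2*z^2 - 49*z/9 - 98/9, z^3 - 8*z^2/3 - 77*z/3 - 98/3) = z^2 + 13*z/3 + 14/3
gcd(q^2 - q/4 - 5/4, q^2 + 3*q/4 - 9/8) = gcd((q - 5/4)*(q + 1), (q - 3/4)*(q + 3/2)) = 1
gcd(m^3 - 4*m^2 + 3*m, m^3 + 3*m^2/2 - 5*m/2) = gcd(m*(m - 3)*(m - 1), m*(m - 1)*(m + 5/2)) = m^2 - m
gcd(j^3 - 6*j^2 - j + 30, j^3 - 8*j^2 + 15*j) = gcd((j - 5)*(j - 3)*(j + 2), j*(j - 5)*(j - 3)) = j^2 - 8*j + 15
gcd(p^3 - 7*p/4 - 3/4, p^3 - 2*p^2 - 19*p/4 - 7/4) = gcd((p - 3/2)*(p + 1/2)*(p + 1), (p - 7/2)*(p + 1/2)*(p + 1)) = p^2 + 3*p/2 + 1/2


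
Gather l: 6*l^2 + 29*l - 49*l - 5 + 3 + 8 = 6*l^2 - 20*l + 6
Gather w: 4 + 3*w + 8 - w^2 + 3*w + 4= -w^2 + 6*w + 16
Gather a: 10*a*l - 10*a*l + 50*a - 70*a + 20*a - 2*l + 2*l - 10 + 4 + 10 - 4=0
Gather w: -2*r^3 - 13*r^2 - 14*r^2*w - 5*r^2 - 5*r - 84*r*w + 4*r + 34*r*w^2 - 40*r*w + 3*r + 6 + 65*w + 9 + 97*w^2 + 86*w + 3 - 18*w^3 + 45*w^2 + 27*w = -2*r^3 - 18*r^2 + 2*r - 18*w^3 + w^2*(34*r + 142) + w*(-14*r^2 - 124*r + 178) + 18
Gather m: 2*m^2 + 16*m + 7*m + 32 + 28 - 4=2*m^2 + 23*m + 56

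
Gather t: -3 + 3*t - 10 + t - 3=4*t - 16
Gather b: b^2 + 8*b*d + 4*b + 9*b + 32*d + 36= b^2 + b*(8*d + 13) + 32*d + 36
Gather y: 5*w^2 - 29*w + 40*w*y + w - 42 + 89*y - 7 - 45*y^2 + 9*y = 5*w^2 - 28*w - 45*y^2 + y*(40*w + 98) - 49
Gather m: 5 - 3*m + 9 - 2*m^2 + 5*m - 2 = -2*m^2 + 2*m + 12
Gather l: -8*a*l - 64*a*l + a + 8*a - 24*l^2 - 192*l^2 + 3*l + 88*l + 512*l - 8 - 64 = 9*a - 216*l^2 + l*(603 - 72*a) - 72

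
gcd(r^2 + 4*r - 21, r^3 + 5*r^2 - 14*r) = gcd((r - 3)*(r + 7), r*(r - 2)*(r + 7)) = r + 7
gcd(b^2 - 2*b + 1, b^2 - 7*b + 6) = b - 1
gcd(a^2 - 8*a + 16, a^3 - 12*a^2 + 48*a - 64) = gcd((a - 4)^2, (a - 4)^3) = a^2 - 8*a + 16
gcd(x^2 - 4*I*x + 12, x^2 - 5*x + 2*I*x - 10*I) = x + 2*I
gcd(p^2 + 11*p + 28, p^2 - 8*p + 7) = 1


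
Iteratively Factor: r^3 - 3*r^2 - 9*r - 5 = (r + 1)*(r^2 - 4*r - 5) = (r + 1)^2*(r - 5)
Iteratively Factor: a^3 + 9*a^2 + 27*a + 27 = (a + 3)*(a^2 + 6*a + 9) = (a + 3)^2*(a + 3)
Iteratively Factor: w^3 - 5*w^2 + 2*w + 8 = (w - 4)*(w^2 - w - 2) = (w - 4)*(w - 2)*(w + 1)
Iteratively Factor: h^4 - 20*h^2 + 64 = (h + 2)*(h^3 - 2*h^2 - 16*h + 32) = (h - 2)*(h + 2)*(h^2 - 16) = (h - 2)*(h + 2)*(h + 4)*(h - 4)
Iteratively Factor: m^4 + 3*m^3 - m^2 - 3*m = (m + 3)*(m^3 - m) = (m - 1)*(m + 3)*(m^2 + m) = m*(m - 1)*(m + 3)*(m + 1)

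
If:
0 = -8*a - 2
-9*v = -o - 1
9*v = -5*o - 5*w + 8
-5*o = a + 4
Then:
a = -1/4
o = -3/4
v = 1/36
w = 23/10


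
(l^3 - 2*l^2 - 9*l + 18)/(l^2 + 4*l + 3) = (l^2 - 5*l + 6)/(l + 1)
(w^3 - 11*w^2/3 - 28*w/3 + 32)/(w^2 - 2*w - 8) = (w^2 + w/3 - 8)/(w + 2)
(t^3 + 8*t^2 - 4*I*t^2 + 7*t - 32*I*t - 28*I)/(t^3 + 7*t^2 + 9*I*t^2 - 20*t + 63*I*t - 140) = (t^2 + t*(1 - 4*I) - 4*I)/(t^2 + 9*I*t - 20)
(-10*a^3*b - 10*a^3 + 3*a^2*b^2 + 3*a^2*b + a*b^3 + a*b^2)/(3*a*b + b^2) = a*(-10*a^2*b - 10*a^2 + 3*a*b^2 + 3*a*b + b^3 + b^2)/(b*(3*a + b))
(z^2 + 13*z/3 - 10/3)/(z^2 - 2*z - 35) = (z - 2/3)/(z - 7)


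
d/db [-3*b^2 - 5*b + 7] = -6*b - 5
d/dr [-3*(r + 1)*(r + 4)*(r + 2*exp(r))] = -6*r^2*exp(r) - 9*r^2 - 42*r*exp(r) - 30*r - 54*exp(r) - 12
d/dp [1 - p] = -1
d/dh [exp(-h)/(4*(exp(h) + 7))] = (-2*exp(h) - 7)*exp(-h)/(4*(exp(2*h) + 14*exp(h) + 49))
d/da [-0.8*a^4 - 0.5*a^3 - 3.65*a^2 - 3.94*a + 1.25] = -3.2*a^3 - 1.5*a^2 - 7.3*a - 3.94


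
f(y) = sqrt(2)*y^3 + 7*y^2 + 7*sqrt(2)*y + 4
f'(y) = 3*sqrt(2)*y^2 + 14*y + 7*sqrt(2)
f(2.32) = 82.30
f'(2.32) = 65.22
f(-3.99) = -13.89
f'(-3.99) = 21.58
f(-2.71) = 0.43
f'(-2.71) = 3.12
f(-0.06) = 3.43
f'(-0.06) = 9.07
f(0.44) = 9.83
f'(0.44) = 16.88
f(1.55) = 41.43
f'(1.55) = 41.79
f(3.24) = 157.66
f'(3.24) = 99.80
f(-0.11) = 2.99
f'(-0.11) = 8.41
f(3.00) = 134.88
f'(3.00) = 90.08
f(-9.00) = -549.06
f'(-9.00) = 227.55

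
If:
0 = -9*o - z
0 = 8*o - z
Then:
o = 0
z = 0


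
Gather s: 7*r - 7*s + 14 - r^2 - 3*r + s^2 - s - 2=-r^2 + 4*r + s^2 - 8*s + 12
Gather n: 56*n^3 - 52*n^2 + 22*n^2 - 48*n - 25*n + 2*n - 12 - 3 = 56*n^3 - 30*n^2 - 71*n - 15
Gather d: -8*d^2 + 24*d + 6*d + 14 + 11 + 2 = -8*d^2 + 30*d + 27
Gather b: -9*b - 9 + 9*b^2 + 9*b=9*b^2 - 9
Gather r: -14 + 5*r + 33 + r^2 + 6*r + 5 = r^2 + 11*r + 24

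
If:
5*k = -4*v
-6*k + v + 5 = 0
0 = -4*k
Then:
No Solution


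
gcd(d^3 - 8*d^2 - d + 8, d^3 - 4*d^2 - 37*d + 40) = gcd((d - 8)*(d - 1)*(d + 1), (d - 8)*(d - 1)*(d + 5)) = d^2 - 9*d + 8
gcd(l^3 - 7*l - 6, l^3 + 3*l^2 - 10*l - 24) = l^2 - l - 6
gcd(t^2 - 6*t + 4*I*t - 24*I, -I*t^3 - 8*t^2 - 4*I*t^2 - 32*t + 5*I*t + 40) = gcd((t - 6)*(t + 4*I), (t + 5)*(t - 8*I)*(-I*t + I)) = 1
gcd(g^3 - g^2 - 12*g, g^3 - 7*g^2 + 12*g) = g^2 - 4*g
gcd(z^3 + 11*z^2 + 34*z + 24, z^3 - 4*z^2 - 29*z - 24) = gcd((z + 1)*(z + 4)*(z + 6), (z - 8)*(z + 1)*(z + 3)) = z + 1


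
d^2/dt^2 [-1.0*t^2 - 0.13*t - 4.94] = -2.00000000000000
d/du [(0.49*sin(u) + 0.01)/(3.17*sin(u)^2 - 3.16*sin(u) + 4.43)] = (-1.5533*sin(u)^2 - 0.0633999999999999*sin(u) + 2.2023)*cos(u)/(10.0489*sin(u)^4 - 20.0344*sin(u)^3 + 38.0718*sin(u)^2 - 27.9976*sin(u) + 19.6249)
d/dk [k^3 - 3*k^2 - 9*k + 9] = 3*k^2 - 6*k - 9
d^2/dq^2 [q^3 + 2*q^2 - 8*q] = 6*q + 4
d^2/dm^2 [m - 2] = 0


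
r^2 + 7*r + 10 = (r + 2)*(r + 5)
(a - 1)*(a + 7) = a^2 + 6*a - 7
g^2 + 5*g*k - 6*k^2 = (g - k)*(g + 6*k)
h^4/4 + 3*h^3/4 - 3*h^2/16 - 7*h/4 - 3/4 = (h/4 + 1/2)*(h - 3/2)*(h + 1/2)*(h + 2)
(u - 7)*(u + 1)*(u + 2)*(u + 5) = u^4 + u^3 - 39*u^2 - 109*u - 70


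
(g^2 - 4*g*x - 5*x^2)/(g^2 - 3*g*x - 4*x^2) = (-g + 5*x)/(-g + 4*x)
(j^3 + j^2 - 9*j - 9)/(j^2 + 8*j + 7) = (j^2 - 9)/(j + 7)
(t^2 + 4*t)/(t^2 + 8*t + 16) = t/(t + 4)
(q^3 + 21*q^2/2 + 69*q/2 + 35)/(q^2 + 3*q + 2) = (2*q^2 + 17*q + 35)/(2*(q + 1))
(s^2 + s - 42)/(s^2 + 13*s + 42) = (s - 6)/(s + 6)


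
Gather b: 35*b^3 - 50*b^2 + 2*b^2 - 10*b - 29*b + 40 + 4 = 35*b^3 - 48*b^2 - 39*b + 44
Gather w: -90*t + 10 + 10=20 - 90*t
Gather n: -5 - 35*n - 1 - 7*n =-42*n - 6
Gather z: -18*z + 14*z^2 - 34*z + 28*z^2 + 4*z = 42*z^2 - 48*z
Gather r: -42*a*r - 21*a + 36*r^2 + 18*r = -21*a + 36*r^2 + r*(18 - 42*a)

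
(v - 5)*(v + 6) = v^2 + v - 30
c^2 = c^2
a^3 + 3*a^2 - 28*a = a*(a - 4)*(a + 7)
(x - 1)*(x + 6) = x^2 + 5*x - 6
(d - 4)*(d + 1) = d^2 - 3*d - 4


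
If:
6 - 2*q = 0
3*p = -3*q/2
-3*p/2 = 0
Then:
No Solution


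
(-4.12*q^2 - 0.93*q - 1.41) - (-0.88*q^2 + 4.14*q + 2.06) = -3.24*q^2 - 5.07*q - 3.47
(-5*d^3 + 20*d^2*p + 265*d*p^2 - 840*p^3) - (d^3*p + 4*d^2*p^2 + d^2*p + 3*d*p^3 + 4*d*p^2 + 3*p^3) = -d^3*p - 5*d^3 - 4*d^2*p^2 + 19*d^2*p - 3*d*p^3 + 261*d*p^2 - 843*p^3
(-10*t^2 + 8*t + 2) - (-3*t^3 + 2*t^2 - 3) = 3*t^3 - 12*t^2 + 8*t + 5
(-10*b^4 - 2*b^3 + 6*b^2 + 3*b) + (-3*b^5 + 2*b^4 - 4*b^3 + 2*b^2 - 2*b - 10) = -3*b^5 - 8*b^4 - 6*b^3 + 8*b^2 + b - 10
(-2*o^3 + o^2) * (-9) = 18*o^3 - 9*o^2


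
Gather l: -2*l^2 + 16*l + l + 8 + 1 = -2*l^2 + 17*l + 9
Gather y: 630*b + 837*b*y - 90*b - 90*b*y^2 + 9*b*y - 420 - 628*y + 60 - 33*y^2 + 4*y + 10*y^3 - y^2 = 540*b + 10*y^3 + y^2*(-90*b - 34) + y*(846*b - 624) - 360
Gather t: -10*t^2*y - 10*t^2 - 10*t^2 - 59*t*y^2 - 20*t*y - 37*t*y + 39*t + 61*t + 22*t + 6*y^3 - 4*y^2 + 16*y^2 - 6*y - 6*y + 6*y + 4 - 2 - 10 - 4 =t^2*(-10*y - 20) + t*(-59*y^2 - 57*y + 122) + 6*y^3 + 12*y^2 - 6*y - 12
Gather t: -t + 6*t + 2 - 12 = 5*t - 10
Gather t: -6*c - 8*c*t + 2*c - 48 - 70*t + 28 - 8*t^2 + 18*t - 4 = -4*c - 8*t^2 + t*(-8*c - 52) - 24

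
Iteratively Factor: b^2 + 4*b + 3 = (b + 3)*(b + 1)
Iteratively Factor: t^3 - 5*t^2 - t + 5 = (t - 5)*(t^2 - 1) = (t - 5)*(t - 1)*(t + 1)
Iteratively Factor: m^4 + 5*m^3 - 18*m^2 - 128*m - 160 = (m + 4)*(m^3 + m^2 - 22*m - 40) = (m - 5)*(m + 4)*(m^2 + 6*m + 8) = (m - 5)*(m + 2)*(m + 4)*(m + 4)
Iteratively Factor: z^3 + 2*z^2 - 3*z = (z - 1)*(z^2 + 3*z) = z*(z - 1)*(z + 3)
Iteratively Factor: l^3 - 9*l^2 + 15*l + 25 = (l + 1)*(l^2 - 10*l + 25) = (l - 5)*(l + 1)*(l - 5)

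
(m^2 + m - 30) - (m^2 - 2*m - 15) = 3*m - 15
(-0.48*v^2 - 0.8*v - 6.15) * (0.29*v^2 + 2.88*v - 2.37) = -0.1392*v^4 - 1.6144*v^3 - 2.9499*v^2 - 15.816*v + 14.5755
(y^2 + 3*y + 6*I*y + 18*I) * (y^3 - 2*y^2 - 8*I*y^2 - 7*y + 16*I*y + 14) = y^5 + y^4 - 2*I*y^4 + 35*y^3 - 2*I*y^3 + 41*y^2 - 30*I*y^2 - 246*y - 42*I*y + 252*I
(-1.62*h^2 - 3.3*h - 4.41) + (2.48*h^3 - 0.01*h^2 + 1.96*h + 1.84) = 2.48*h^3 - 1.63*h^2 - 1.34*h - 2.57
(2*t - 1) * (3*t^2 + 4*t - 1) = 6*t^3 + 5*t^2 - 6*t + 1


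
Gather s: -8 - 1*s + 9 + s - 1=0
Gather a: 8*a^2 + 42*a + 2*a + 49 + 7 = 8*a^2 + 44*a + 56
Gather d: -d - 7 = -d - 7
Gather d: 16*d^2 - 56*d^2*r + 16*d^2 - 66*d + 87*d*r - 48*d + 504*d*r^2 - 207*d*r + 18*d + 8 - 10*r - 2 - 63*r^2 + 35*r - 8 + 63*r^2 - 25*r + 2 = d^2*(32 - 56*r) + d*(504*r^2 - 120*r - 96)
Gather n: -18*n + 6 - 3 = 3 - 18*n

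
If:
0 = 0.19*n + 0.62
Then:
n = -3.26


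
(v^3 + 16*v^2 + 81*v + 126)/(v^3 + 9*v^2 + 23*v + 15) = (v^2 + 13*v + 42)/(v^2 + 6*v + 5)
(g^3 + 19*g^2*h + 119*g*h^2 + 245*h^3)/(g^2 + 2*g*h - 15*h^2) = (g^2 + 14*g*h + 49*h^2)/(g - 3*h)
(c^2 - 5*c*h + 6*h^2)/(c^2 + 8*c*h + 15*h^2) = (c^2 - 5*c*h + 6*h^2)/(c^2 + 8*c*h + 15*h^2)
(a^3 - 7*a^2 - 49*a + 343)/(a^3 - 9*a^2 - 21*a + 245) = (a + 7)/(a + 5)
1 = 1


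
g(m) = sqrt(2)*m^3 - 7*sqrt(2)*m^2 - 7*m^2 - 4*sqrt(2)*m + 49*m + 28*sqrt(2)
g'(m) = 3*sqrt(2)*m^2 - 14*sqrt(2)*m - 14*m - 4*sqrt(2) + 49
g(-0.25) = 27.68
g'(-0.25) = 52.06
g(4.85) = 13.63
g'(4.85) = -20.78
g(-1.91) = -114.69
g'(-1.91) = 123.38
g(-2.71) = -230.12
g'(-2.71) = 166.10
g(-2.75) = -236.81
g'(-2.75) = 168.38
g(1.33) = 70.68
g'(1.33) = 5.90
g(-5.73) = -1029.68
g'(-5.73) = 376.31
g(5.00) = 10.60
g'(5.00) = -19.59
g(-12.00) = -5357.81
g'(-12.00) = 1059.87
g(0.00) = 39.60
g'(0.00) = 43.34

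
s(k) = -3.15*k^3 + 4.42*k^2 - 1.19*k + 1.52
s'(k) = -9.45*k^2 + 8.84*k - 1.19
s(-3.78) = 239.30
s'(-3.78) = -169.63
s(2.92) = -42.69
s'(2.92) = -55.95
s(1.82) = -4.99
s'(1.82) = -16.40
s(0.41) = 1.56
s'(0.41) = 0.85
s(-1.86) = 39.29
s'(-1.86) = -50.33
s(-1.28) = 16.89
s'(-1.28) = -27.99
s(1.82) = -4.99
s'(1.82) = -16.40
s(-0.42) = 3.03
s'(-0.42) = -6.57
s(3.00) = -47.32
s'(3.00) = -59.72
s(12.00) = -4819.48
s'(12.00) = -1255.91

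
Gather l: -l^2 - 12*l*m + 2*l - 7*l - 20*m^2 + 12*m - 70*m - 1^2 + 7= -l^2 + l*(-12*m - 5) - 20*m^2 - 58*m + 6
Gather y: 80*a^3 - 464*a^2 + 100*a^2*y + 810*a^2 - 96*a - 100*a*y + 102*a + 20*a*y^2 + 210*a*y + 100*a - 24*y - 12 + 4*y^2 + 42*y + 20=80*a^3 + 346*a^2 + 106*a + y^2*(20*a + 4) + y*(100*a^2 + 110*a + 18) + 8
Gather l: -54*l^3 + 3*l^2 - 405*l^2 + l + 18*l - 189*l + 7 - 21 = -54*l^3 - 402*l^2 - 170*l - 14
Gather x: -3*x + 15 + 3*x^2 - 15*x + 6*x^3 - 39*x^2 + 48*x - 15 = 6*x^3 - 36*x^2 + 30*x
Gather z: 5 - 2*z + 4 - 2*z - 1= 8 - 4*z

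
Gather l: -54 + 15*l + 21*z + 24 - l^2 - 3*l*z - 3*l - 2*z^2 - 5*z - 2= -l^2 + l*(12 - 3*z) - 2*z^2 + 16*z - 32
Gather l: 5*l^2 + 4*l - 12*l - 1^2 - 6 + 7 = 5*l^2 - 8*l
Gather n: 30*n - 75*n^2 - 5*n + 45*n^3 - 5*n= 45*n^3 - 75*n^2 + 20*n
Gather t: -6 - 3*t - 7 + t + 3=-2*t - 10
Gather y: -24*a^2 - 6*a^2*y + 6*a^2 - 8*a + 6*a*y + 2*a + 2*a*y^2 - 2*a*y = -18*a^2 + 2*a*y^2 - 6*a + y*(-6*a^2 + 4*a)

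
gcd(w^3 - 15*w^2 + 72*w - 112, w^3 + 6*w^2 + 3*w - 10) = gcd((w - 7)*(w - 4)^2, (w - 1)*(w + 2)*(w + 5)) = 1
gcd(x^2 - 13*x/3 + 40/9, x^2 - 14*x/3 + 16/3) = x - 8/3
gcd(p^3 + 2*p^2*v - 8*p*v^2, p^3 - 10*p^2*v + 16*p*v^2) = p^2 - 2*p*v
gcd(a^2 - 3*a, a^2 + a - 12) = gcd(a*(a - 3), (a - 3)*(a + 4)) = a - 3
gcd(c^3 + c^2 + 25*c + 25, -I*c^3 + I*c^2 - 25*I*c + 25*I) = c^2 + 25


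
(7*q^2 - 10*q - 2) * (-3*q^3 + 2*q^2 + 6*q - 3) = -21*q^5 + 44*q^4 + 28*q^3 - 85*q^2 + 18*q + 6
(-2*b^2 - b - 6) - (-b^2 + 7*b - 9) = -b^2 - 8*b + 3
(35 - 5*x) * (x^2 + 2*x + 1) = -5*x^3 + 25*x^2 + 65*x + 35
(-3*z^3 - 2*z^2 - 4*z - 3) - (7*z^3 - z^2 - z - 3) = -10*z^3 - z^2 - 3*z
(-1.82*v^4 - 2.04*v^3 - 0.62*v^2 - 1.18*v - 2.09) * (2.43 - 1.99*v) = 3.6218*v^5 - 0.363*v^4 - 3.7234*v^3 + 0.8416*v^2 + 1.2917*v - 5.0787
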